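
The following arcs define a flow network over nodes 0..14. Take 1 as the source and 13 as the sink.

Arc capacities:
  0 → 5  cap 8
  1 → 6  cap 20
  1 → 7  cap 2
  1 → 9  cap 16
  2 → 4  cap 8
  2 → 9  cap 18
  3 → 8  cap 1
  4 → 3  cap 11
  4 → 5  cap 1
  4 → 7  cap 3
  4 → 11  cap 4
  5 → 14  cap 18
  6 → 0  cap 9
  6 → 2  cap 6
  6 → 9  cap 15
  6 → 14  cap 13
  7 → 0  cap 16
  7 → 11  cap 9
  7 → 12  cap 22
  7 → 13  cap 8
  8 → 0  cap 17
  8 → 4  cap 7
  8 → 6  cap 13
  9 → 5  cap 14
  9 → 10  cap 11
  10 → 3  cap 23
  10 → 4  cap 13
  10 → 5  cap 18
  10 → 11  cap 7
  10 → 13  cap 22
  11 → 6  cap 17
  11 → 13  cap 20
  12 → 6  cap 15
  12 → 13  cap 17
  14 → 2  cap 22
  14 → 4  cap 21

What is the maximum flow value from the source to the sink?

Maximum flow value: 20

augment #1: 1→7→13 bottleneck 2, total now 2
augment #2: 1→9→10→13 bottleneck 11, total now 13
augment #3: 1→6→2→4→7→13 bottleneck 3, total now 16
augment #4: 1→6→2→4→11→13 bottleneck 3, total now 19
augment #5: 1→6→14→4→11→13 bottleneck 1, total now 20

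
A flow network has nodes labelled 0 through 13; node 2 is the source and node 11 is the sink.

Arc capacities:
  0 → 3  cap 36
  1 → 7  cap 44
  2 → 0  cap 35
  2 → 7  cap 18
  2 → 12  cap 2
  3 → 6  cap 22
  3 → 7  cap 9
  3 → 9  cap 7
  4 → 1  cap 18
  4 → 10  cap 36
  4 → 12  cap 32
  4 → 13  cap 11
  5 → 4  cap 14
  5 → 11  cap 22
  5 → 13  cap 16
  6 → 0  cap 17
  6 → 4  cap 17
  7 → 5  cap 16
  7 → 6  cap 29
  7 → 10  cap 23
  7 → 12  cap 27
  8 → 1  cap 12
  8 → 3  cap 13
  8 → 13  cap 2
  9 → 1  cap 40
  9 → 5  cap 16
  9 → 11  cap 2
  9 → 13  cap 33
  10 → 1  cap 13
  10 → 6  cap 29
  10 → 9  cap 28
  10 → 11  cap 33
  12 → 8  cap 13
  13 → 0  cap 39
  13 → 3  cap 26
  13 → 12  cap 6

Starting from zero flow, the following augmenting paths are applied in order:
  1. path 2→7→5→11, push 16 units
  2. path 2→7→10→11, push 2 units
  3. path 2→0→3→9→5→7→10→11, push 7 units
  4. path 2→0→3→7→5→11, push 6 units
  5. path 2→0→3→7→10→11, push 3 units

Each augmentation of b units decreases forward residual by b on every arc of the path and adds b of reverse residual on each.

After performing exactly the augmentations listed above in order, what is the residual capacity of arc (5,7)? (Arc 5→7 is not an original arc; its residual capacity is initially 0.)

after path 1 (2→7→5→11, push 16): res(5,7)=16
after path 2 (2→7→10→11, push 2): res(5,7)=16
after path 3 (2→0→3→9→5→7→10→11, push 7): res(5,7)=9
after path 4 (2→0→3→7→5→11, push 6): res(5,7)=15
after path 5 (2→0→3→7→10→11, push 3): res(5,7)=15

Residual capacity of (5,7): 15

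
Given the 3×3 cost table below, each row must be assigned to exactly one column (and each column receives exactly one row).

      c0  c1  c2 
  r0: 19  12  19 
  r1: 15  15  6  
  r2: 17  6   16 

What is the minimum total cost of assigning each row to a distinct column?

optimal assignment: row0→col0 (cost 19), row1→col2 (cost 6), row2→col1 (cost 6)
total = 19 + 6 + 6 = 31

Minimum assignment cost: 31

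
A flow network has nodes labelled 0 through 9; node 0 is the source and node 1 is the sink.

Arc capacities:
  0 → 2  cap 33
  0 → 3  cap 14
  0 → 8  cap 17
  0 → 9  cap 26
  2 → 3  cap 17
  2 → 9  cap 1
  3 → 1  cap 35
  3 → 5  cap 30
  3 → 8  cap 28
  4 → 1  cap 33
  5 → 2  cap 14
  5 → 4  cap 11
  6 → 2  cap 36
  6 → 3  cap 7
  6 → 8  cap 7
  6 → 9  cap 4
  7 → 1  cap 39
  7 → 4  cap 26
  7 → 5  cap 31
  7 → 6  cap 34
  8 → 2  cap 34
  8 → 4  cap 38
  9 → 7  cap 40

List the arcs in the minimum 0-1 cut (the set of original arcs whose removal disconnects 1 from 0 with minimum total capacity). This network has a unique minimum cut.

Min-cut arcs: {(0,3), (0,8), (0,9), (2,3), (2,9)} (total capacity 75)

augment #1: 0→3→1 push 14
augment #2: 0→2→3→1 push 17
augment #3: 0→8→4→1 push 17
augment #4: 0→9→7→1 push 26
augment #5: 0→2→9→7→1 push 1
max flow = 75; residual-reachable set from 0 gives S-side
cut edges (S→T): {(0,3), (0,8), (0,9), (2,3), (2,9)} total cap 75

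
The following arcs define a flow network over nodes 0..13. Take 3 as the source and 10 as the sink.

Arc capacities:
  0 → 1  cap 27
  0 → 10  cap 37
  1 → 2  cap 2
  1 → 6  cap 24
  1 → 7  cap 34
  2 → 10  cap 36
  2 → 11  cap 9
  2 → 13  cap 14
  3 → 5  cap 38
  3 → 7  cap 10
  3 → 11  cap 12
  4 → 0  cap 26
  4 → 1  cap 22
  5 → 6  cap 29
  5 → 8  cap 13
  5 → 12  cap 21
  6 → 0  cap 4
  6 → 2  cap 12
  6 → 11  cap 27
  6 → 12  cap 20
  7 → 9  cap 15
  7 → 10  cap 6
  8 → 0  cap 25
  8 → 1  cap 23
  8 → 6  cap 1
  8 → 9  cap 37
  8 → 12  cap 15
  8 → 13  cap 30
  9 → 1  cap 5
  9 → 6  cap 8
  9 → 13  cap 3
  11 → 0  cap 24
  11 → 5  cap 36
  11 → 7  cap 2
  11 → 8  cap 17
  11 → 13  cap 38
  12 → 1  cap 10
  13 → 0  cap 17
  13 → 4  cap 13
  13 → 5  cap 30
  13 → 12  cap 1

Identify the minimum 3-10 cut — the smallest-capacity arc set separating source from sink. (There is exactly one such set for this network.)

augment #1: 3→7→10 push 6
augment #2: 3→11→0→10 push 12
augment #3: 3→5→6→0→10 push 4
augment #4: 3→5→6→2→10 push 12
augment #5: 3→5→8→0→10 push 13
augment #6: 3→5→6→11→0→10 push 8
augment #7: 3→5→12→1→2→10 push 1
augment #8: 3→7→9→1→2→10 push 1
max flow = 57; residual-reachable set from 3 gives S-side
cut edges (S→T): {(0,10), (1,2), (6,2), (7,10)} total cap 57

Min-cut arcs: {(0,10), (1,2), (6,2), (7,10)} (total capacity 57)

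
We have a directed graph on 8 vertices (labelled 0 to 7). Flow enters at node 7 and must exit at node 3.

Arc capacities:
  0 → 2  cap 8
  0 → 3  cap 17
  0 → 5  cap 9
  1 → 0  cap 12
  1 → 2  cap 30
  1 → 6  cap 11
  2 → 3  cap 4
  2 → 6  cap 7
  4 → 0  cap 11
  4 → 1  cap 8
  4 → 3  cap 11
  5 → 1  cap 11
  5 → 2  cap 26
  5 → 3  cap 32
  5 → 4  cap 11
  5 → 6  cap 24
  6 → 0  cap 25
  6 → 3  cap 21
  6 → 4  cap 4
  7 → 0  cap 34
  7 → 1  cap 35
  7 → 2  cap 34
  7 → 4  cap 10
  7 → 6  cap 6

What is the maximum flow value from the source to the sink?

augment #1: 7→0→3 bottleneck 17, total now 17
augment #2: 7→2→3 bottleneck 4, total now 21
augment #3: 7→4→3 bottleneck 10, total now 31
augment #4: 7→6→3 bottleneck 6, total now 37
augment #5: 7→0→5→3 bottleneck 9, total now 46
augment #6: 7→1→6→3 bottleneck 11, total now 57
augment #7: 7→2→6→3 bottleneck 4, total now 61
augment #8: 7→2→6→4→3 bottleneck 1, total now 62

Maximum flow value: 62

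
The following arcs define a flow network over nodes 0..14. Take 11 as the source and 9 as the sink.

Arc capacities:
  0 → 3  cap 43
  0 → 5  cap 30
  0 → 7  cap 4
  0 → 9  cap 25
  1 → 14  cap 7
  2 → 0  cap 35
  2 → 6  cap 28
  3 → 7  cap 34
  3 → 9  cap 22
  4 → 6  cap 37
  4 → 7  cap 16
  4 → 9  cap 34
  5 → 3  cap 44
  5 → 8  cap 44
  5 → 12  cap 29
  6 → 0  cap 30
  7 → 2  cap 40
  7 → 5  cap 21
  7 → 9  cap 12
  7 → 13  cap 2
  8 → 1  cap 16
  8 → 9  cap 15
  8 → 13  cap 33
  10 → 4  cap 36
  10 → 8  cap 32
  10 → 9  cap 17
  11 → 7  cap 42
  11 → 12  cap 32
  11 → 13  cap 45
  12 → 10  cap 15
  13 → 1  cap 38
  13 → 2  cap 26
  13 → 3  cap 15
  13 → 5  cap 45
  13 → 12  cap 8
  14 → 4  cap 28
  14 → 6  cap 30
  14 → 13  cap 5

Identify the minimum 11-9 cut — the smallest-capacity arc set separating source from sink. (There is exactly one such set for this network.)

Min-cut arcs: {(0,9), (1,14), (3,9), (7,9), (8,9), (12,10)} (total capacity 96)

augment #1: 11→7→9 push 12
augment #2: 11→12→10→9 push 15
augment #3: 11→13→3→9 push 15
augment #4: 11→7→2→0→9 push 25
augment #5: 11→7→5→3→9 push 5
augment #6: 11→13→5→3→9 push 2
augment #7: 11→13→5→8→9 push 15
augment #8: 11→13→1→14→4→9 push 7
max flow = 96; residual-reachable set from 11 gives S-side
cut edges (S→T): {(0,9), (1,14), (3,9), (7,9), (8,9), (12,10)} total cap 96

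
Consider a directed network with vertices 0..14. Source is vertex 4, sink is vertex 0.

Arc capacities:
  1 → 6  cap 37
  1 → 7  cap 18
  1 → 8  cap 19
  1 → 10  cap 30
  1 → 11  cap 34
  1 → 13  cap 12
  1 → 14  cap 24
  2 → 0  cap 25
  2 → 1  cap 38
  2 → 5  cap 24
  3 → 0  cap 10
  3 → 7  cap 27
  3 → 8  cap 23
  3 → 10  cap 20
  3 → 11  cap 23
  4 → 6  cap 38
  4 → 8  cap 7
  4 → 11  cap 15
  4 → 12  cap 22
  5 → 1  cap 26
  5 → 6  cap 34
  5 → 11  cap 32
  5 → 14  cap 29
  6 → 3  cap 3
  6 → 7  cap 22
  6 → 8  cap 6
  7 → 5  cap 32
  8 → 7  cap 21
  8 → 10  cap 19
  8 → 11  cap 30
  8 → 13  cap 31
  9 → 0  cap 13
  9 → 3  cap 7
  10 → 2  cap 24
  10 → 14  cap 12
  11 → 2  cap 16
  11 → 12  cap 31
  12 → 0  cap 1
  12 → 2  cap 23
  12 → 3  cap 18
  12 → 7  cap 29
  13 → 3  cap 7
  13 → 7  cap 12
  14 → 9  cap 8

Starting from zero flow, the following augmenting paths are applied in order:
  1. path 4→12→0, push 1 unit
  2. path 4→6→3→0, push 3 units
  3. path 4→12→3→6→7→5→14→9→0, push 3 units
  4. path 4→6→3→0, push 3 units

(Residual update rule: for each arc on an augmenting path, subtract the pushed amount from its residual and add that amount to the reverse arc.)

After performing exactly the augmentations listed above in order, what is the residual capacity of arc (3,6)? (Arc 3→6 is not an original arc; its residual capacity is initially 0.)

after path 1 (4→12→0, push 1): res(3,6)=0
after path 2 (4→6→3→0, push 3): res(3,6)=3
after path 3 (4→12→3→6→7→5→14→9→0, push 3): res(3,6)=0
after path 4 (4→6→3→0, push 3): res(3,6)=3

Residual capacity of (3,6): 3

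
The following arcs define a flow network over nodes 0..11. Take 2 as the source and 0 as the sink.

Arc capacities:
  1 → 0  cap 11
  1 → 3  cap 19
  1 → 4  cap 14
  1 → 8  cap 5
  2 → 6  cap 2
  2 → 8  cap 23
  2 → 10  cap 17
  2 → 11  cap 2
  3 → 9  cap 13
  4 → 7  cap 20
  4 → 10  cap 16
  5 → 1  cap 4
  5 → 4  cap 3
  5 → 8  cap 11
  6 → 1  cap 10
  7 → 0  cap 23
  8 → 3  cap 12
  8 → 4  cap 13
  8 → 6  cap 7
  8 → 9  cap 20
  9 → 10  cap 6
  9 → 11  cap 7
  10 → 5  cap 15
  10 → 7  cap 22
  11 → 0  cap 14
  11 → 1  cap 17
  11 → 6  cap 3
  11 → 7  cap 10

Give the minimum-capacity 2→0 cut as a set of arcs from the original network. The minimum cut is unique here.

augment #1: 2→11→0 push 2
augment #2: 2→6→1→0 push 2
augment #3: 2→10→7→0 push 17
augment #4: 2→8→4→7→0 push 6
augment #5: 2→8→6→1→0 push 7
augment #6: 2→8→9→11→0 push 7
augment #7: 2→8→4→10→5→1→0 push 2
max flow = 43; residual-reachable set from 2 gives S-side
cut edges (S→T): {(1,0), (2,11), (7,0), (9,11)} total cap 43

Min-cut arcs: {(1,0), (2,11), (7,0), (9,11)} (total capacity 43)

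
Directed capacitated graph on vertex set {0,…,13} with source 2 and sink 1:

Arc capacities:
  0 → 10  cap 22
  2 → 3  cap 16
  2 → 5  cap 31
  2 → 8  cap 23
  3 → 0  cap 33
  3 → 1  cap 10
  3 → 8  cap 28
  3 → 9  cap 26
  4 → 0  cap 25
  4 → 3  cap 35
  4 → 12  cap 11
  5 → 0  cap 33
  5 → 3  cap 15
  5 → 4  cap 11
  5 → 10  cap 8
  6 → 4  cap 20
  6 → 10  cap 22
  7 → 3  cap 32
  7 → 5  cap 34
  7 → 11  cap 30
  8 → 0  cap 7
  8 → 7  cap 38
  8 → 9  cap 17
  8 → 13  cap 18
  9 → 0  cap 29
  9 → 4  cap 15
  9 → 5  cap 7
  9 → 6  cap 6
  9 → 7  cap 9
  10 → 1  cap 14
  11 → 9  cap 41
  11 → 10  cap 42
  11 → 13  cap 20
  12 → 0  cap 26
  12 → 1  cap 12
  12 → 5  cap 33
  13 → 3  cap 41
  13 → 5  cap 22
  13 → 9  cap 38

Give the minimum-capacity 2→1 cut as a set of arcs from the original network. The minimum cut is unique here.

augment #1: 2→3→1 push 10
augment #2: 2→5→10→1 push 8
augment #3: 2→3→0→10→1 push 6
augment #4: 2→5→4→12→1 push 11
max flow = 35; residual-reachable set from 2 gives S-side
cut edges (S→T): {(3,1), (4,12), (10,1)} total cap 35

Min-cut arcs: {(3,1), (4,12), (10,1)} (total capacity 35)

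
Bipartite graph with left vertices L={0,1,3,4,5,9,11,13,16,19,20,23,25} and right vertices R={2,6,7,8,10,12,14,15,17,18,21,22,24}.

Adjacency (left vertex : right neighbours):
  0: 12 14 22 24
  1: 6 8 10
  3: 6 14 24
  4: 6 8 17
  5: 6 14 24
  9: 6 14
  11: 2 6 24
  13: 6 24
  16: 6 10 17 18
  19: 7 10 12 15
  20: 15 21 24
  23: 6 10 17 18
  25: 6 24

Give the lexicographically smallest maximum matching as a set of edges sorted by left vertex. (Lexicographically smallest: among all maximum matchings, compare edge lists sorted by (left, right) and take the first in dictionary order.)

Lex-smallest maximum matching: {(0,12), (1,8), (3,6), (4,17), (5,14), (11,2), (13,24), (16,10), (19,7), (20,15), (23,18)}

|M| = 11 (so the lex-smallest maximum matching has 11 edges)
process left vertices in ascending order; for each, take the smallest-labelled available neighbour that still permits 11 edges overall, or leave it unmatched if none does
lex-smallest matching: {0-12, 1-8, 3-6, 4-17, 5-14, 11-2, 13-24, 16-10, 19-7, 20-15, 23-18}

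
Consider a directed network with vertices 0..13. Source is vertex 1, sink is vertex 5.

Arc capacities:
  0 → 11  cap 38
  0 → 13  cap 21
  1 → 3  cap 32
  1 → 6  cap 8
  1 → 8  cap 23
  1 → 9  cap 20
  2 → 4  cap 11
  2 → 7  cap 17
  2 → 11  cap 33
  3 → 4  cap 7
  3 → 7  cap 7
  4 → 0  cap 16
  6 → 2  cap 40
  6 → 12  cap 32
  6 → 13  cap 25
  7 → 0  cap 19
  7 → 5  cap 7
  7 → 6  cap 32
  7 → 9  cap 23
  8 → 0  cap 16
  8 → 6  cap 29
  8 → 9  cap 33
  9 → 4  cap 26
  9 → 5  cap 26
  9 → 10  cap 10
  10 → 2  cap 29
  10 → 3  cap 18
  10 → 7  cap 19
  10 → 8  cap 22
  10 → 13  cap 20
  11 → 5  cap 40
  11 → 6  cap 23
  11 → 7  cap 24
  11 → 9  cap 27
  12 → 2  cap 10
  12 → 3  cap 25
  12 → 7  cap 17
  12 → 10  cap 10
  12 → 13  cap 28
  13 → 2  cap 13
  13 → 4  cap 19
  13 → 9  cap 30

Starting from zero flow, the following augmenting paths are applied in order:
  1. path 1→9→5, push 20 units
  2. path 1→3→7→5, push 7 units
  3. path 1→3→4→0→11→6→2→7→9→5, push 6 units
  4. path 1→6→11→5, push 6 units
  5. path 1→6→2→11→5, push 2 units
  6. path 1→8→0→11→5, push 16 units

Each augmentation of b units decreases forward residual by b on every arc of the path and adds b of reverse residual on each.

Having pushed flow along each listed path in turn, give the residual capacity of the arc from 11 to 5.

after path 1 (1→9→5, push 20): res(11,5)=40
after path 2 (1→3→7→5, push 7): res(11,5)=40
after path 3 (1→3→4→0→11→6→2→7→9→5, push 6): res(11,5)=40
after path 4 (1→6→11→5, push 6): res(11,5)=34
after path 5 (1→6→2→11→5, push 2): res(11,5)=32
after path 6 (1→8→0→11→5, push 16): res(11,5)=16

Residual capacity of (11,5): 16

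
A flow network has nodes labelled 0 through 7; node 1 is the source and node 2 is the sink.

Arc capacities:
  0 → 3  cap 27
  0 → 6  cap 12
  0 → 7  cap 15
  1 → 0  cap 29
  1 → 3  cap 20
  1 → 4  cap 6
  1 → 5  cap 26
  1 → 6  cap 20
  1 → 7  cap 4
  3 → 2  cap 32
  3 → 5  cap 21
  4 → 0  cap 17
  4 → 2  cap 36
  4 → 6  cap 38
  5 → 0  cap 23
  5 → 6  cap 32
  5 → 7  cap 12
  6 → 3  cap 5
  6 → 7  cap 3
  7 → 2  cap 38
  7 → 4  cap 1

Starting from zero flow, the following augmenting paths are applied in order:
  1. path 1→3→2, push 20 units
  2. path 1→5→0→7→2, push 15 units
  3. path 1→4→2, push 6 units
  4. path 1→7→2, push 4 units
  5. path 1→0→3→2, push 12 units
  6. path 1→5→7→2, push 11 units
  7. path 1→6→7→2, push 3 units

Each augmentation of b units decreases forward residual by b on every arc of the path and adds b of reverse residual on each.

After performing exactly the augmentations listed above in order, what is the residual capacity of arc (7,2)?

after path 1 (1→3→2, push 20): res(7,2)=38
after path 2 (1→5→0→7→2, push 15): res(7,2)=23
after path 3 (1→4→2, push 6): res(7,2)=23
after path 4 (1→7→2, push 4): res(7,2)=19
after path 5 (1→0→3→2, push 12): res(7,2)=19
after path 6 (1→5→7→2, push 11): res(7,2)=8
after path 7 (1→6→7→2, push 3): res(7,2)=5

Residual capacity of (7,2): 5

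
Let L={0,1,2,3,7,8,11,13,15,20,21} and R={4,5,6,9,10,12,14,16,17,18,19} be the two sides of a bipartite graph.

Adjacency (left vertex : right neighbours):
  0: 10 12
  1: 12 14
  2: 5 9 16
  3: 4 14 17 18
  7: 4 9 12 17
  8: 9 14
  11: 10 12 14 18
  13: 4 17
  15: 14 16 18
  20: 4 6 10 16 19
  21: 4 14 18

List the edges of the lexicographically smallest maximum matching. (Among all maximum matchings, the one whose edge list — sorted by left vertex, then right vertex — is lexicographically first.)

|M| = 10 (so the lex-smallest maximum matching has 10 edges)
process left vertices in ascending order; for each, take the smallest-labelled available neighbour that still permits 10 edges overall, or leave it unmatched if none does
lex-smallest matching: {0-10, 1-12, 2-5, 3-4, 7-9, 8-14, 11-18, 13-17, 15-16, 20-6}

Lex-smallest maximum matching: {(0,10), (1,12), (2,5), (3,4), (7,9), (8,14), (11,18), (13,17), (15,16), (20,6)}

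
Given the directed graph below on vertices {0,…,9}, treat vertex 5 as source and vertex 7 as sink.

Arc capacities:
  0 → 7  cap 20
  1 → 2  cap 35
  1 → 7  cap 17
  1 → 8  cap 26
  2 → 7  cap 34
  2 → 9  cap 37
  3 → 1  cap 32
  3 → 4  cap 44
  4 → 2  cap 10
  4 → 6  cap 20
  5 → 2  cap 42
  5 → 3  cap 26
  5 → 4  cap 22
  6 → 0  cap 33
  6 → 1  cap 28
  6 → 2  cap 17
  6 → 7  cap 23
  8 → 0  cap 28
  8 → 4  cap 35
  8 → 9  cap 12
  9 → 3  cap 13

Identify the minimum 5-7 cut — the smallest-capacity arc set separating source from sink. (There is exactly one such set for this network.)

Min-cut arcs: {(2,7), (3,1), (4,6)} (total capacity 86)

augment #1: 5→2→7 push 34
augment #2: 5→3→1→7 push 17
augment #3: 5→4→6→7 push 20
augment #4: 5→3→1→8→0→7 push 9
augment #5: 5→2→9→3→1→8→0→7 push 6
max flow = 86; residual-reachable set from 5 gives S-side
cut edges (S→T): {(2,7), (3,1), (4,6)} total cap 86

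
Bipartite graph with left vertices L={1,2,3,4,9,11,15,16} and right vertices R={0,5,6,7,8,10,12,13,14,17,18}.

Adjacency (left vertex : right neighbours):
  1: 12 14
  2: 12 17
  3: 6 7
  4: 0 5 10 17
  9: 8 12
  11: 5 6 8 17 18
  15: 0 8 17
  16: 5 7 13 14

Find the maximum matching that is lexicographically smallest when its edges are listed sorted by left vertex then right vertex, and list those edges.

Lex-smallest maximum matching: {(1,12), (2,17), (3,6), (4,5), (9,8), (11,18), (15,0), (16,7)}

|M| = 8 (so the lex-smallest maximum matching has 8 edges)
process left vertices in ascending order; for each, take the smallest-labelled available neighbour that still permits 8 edges overall, or leave it unmatched if none does
lex-smallest matching: {1-12, 2-17, 3-6, 4-5, 9-8, 11-18, 15-0, 16-7}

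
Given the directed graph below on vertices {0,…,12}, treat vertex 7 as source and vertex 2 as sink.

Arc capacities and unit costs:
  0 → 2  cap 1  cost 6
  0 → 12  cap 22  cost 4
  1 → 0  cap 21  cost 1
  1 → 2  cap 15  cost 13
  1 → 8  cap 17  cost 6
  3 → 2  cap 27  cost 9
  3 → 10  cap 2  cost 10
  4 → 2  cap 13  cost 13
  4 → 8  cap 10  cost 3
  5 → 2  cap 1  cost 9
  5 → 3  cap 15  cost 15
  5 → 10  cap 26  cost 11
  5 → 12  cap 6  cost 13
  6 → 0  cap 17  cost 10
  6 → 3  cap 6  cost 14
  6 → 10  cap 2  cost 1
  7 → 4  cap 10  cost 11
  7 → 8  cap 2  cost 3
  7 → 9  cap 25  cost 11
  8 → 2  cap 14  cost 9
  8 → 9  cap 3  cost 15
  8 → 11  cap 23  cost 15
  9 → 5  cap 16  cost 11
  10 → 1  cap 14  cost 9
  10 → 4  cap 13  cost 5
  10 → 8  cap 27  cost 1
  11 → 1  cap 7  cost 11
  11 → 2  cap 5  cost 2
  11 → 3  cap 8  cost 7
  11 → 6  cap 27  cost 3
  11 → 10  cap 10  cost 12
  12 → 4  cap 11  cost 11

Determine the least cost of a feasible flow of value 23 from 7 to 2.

shortest-cost path #1: 7→8→2 push 2 @ unit cost 12 (adds 24)
shortest-cost path #2: 7→4→8→2 push 10 @ unit cost 23 (adds 230)
shortest-cost path #3: 7→9→5→2 push 1 @ unit cost 31 (adds 31)
shortest-cost path #4: 7→9→5→10→8→2 push 2 @ unit cost 43 (adds 86)
shortest-cost path #5: 7→9→5→10→8→4→2 push 8 @ unit cost 44 (adds 352)
total cost = 723

Minimum cost for 23 units: 723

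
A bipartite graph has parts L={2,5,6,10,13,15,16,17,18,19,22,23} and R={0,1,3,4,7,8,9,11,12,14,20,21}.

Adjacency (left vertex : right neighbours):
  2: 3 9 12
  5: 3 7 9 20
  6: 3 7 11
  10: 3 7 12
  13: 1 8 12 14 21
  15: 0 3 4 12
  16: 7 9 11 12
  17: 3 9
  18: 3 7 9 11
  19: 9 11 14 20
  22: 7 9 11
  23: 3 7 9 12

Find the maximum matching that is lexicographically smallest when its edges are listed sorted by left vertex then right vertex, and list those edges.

|M| = 9 (so the lex-smallest maximum matching has 9 edges)
process left vertices in ascending order; for each, take the smallest-labelled available neighbour that still permits 9 edges overall, or leave it unmatched if none does
lex-smallest matching: {2-3, 5-20, 6-7, 10-12, 13-1, 15-0, 16-9, 18-11, 19-14}

Lex-smallest maximum matching: {(2,3), (5,20), (6,7), (10,12), (13,1), (15,0), (16,9), (18,11), (19,14)}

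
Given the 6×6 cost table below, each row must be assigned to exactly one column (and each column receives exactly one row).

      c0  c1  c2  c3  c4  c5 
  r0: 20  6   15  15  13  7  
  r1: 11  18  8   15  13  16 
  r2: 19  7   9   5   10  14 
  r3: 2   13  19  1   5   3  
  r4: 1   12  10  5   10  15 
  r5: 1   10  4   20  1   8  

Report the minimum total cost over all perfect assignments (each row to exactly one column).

optimal assignment: row0→col1 (cost 6), row1→col2 (cost 8), row2→col3 (cost 5), row3→col5 (cost 3), row4→col0 (cost 1), row5→col4 (cost 1)
total = 6 + 8 + 5 + 3 + 1 + 1 = 24

Minimum assignment cost: 24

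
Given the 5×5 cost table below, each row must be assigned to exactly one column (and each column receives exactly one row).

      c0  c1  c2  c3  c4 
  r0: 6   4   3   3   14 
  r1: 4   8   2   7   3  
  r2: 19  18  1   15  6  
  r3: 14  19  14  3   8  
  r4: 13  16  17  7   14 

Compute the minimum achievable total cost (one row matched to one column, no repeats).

one of 2 optimal assignments: row0→col1 (cost 4), row1→col0 (cost 4), row2→col2 (cost 1), row3→col4 (cost 8), row4→col3 (cost 7)
total = 4 + 4 + 1 + 8 + 7 = 24

Minimum assignment cost: 24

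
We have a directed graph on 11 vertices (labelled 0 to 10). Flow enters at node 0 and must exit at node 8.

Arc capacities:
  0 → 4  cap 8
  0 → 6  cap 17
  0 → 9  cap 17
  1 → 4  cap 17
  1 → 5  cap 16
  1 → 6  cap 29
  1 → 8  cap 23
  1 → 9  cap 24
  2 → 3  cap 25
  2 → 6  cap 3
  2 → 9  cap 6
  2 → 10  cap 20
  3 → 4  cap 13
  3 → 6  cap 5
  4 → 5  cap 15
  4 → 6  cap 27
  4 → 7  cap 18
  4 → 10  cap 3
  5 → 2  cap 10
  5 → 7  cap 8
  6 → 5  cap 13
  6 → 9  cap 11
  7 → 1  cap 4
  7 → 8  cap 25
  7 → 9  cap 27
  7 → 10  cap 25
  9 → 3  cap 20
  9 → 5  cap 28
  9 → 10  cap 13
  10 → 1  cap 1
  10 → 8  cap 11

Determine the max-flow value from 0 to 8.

augment #1: 0→4→7→8 bottleneck 8, total now 8
augment #2: 0→9→10→8 bottleneck 11, total now 19
augment #3: 0→6→5→7→8 bottleneck 8, total now 27
augment #4: 0→9→10→1→8 bottleneck 1, total now 28
augment #5: 0→9→3→4→7→8 bottleneck 5, total now 33
augment #6: 0→6→9→3→4→7→8 bottleneck 4, total now 37
augment #7: 0→6→9→3→4→7→1→8 bottleneck 1, total now 38

Maximum flow value: 38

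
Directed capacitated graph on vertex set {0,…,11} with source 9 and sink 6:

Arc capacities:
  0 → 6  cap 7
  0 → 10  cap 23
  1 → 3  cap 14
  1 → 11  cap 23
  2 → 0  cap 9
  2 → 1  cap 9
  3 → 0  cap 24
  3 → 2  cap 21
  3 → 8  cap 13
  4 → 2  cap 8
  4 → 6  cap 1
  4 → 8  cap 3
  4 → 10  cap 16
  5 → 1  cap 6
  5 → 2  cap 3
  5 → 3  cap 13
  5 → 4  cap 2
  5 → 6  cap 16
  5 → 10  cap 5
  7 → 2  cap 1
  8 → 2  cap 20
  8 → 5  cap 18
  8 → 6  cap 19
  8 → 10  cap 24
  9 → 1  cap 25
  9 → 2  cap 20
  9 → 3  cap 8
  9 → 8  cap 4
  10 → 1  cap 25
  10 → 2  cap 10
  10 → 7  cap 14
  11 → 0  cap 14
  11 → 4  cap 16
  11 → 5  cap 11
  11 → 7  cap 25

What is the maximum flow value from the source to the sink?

augment #1: 9→8→6 bottleneck 4, total now 4
augment #2: 9→2→0→6 bottleneck 7, total now 11
augment #3: 9→3→8→6 bottleneck 8, total now 19
augment #4: 9→1→3→8→6 bottleneck 5, total now 24
augment #5: 9→1→11→4→6 bottleneck 1, total now 25
augment #6: 9→1→11→5→6 bottleneck 11, total now 36
augment #7: 9→1→11→4→8→6 bottleneck 2, total now 38
augment #8: 9→1→11→4→8→5→6 bottleneck 1, total now 39

Maximum flow value: 39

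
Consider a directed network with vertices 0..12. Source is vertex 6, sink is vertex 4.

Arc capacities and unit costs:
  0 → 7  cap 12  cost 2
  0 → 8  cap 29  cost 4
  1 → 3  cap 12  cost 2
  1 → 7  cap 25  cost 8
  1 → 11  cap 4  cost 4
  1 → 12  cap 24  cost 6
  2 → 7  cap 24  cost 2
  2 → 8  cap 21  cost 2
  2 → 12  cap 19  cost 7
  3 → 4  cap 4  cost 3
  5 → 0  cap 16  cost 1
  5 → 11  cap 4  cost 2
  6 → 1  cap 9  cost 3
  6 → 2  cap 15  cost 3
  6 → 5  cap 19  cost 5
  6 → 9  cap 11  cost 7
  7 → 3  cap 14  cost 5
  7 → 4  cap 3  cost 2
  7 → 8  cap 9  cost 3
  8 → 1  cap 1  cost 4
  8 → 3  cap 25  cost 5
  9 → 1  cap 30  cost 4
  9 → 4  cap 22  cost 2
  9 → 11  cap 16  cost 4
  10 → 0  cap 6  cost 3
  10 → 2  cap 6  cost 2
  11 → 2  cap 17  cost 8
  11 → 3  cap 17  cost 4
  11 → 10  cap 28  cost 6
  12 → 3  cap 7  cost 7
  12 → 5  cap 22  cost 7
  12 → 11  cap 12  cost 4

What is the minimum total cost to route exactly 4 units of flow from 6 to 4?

shortest-cost path #1: 6→2→7→4 push 3 @ unit cost 7 (adds 21)
shortest-cost path #2: 6→1→3→4 push 1 @ unit cost 8 (adds 8)
total cost = 29

Minimum cost for 4 units: 29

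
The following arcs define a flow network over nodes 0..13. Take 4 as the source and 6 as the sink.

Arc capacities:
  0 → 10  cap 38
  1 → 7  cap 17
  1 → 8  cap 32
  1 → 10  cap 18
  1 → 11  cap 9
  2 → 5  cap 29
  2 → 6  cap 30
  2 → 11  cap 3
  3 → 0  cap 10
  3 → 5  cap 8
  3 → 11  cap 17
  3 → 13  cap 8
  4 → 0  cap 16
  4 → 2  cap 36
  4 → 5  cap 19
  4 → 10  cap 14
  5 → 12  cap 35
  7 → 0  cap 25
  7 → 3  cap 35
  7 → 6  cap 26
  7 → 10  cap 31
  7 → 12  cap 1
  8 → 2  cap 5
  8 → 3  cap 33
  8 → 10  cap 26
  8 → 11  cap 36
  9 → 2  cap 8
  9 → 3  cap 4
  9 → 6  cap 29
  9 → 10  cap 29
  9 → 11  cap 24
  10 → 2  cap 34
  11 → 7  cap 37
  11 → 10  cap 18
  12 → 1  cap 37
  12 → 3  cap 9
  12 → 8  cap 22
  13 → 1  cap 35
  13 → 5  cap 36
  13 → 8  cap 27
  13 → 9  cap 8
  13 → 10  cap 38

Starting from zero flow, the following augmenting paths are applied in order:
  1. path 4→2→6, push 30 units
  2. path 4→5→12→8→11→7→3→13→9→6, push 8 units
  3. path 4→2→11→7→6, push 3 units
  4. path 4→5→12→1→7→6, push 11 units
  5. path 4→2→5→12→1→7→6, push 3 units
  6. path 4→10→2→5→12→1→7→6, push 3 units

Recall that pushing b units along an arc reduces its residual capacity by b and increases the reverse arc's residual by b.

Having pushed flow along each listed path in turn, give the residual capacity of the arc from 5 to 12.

Residual capacity of (5,12): 10

after path 1 (4→2→6, push 30): res(5,12)=35
after path 2 (4→5→12→8→11→7→3→13→9→6, push 8): res(5,12)=27
after path 3 (4→2→11→7→6, push 3): res(5,12)=27
after path 4 (4→5→12→1→7→6, push 11): res(5,12)=16
after path 5 (4→2→5→12→1→7→6, push 3): res(5,12)=13
after path 6 (4→10→2→5→12→1→7→6, push 3): res(5,12)=10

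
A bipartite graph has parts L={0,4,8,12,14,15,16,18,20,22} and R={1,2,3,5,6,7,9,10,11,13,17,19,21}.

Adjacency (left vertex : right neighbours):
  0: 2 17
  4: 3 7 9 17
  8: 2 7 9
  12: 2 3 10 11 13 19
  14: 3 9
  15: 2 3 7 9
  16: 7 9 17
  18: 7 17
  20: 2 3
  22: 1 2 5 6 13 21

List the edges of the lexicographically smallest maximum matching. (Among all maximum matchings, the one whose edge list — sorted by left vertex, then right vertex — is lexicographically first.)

|M| = 7 (so the lex-smallest maximum matching has 7 edges)
process left vertices in ascending order; for each, take the smallest-labelled available neighbour that still permits 7 edges overall, or leave it unmatched if none does
lex-smallest matching: {0-2, 4-3, 8-7, 12-10, 14-9, 16-17, 22-1}

Lex-smallest maximum matching: {(0,2), (4,3), (8,7), (12,10), (14,9), (16,17), (22,1)}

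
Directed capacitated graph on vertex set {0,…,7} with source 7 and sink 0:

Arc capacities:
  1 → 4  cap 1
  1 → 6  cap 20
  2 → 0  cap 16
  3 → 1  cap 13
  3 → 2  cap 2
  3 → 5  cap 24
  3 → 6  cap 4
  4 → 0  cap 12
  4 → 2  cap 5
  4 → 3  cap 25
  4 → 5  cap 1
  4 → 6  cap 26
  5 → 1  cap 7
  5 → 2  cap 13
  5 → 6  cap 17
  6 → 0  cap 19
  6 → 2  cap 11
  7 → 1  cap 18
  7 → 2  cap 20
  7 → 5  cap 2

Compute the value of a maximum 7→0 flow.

augment #1: 7→2→0 bottleneck 16, total now 16
augment #2: 7→1→4→0 bottleneck 1, total now 17
augment #3: 7→1→6→0 bottleneck 17, total now 34
augment #4: 7→5→6→0 bottleneck 2, total now 36

Maximum flow value: 36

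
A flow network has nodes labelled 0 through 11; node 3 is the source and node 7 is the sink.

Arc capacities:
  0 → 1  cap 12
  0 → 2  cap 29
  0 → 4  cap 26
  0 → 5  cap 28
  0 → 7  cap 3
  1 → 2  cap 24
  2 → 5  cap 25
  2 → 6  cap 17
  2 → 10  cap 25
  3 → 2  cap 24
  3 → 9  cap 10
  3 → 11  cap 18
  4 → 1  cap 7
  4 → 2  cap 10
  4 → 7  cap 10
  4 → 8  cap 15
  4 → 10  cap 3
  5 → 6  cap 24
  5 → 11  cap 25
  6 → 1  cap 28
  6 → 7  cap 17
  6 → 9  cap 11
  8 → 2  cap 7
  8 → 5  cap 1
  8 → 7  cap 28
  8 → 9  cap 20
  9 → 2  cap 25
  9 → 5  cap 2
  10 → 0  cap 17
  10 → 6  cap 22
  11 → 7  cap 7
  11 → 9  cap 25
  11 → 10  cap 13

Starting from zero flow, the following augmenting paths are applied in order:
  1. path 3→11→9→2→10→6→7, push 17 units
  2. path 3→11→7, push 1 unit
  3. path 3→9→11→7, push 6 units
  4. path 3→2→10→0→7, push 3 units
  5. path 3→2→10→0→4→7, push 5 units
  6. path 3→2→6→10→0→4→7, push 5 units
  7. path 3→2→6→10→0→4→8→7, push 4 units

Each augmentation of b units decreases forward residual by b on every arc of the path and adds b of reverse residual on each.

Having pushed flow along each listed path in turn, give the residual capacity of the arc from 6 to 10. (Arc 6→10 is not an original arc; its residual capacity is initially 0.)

after path 1 (3→11→9→2→10→6→7, push 17): res(6,10)=17
after path 2 (3→11→7, push 1): res(6,10)=17
after path 3 (3→9→11→7, push 6): res(6,10)=17
after path 4 (3→2→10→0→7, push 3): res(6,10)=17
after path 5 (3→2→10→0→4→7, push 5): res(6,10)=17
after path 6 (3→2→6→10→0→4→7, push 5): res(6,10)=12
after path 7 (3→2→6→10→0→4→8→7, push 4): res(6,10)=8

Residual capacity of (6,10): 8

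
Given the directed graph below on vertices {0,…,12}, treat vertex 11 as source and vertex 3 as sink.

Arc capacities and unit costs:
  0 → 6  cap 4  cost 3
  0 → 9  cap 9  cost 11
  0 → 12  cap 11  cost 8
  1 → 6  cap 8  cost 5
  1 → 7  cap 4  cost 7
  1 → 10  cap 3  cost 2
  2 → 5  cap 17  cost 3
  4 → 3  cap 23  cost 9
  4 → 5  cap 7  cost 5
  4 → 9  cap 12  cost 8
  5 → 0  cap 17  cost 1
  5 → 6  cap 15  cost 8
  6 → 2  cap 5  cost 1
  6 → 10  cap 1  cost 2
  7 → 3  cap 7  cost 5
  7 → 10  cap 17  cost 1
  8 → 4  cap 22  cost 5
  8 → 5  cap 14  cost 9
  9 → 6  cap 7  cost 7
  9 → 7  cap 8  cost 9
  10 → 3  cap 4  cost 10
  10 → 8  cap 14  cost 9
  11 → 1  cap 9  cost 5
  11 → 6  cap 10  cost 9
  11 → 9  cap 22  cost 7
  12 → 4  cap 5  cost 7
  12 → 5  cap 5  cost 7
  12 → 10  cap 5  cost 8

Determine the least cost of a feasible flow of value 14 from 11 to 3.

Minimum cost for 14 units: 317

shortest-cost path #1: 11→1→7→3 push 4 @ unit cost 17 (adds 68)
shortest-cost path #2: 11→1→10→3 push 3 @ unit cost 17 (adds 51)
shortest-cost path #3: 11→6→10→3 push 1 @ unit cost 21 (adds 21)
shortest-cost path #4: 11→9→7→3 push 3 @ unit cost 21 (adds 63)
shortest-cost path #5: 11→6→2→5→0→12→4→3 push 3 @ unit cost 38 (adds 114)
total cost = 317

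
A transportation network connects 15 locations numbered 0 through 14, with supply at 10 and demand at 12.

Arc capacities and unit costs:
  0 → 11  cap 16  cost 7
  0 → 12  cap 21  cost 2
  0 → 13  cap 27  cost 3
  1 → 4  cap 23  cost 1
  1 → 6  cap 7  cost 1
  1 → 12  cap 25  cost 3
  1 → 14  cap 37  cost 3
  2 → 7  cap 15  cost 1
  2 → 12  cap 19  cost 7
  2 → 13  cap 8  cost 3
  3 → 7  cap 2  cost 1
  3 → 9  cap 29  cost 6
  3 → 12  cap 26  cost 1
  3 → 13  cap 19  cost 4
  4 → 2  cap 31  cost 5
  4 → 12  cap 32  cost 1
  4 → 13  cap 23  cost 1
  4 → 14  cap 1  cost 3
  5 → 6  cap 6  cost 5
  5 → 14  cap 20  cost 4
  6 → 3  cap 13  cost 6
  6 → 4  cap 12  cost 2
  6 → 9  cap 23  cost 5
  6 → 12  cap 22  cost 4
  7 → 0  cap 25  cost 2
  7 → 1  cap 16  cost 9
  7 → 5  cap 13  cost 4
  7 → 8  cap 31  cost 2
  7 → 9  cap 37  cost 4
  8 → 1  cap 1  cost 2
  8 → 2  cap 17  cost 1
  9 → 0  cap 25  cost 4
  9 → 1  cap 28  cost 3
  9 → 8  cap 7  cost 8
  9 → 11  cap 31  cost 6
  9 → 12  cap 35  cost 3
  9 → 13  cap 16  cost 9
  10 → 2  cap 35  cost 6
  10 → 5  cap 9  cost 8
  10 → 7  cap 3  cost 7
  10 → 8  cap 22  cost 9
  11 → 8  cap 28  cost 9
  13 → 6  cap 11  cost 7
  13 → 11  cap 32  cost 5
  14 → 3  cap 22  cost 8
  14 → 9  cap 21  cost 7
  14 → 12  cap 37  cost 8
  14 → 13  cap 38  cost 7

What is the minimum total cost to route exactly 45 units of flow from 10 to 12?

Minimum cost for 45 units: 573

shortest-cost path #1: 10→7→0→12 push 3 @ unit cost 11 (adds 33)
shortest-cost path #2: 10→2→7→0→12 push 15 @ unit cost 11 (adds 165)
shortest-cost path #3: 10→2→12 push 19 @ unit cost 13 (adds 247)
shortest-cost path #4: 10→8→1→4→12 push 1 @ unit cost 13 (adds 13)
shortest-cost path #5: 10→5→6→4→12 push 6 @ unit cost 16 (adds 96)
shortest-cost path #6: 10→2→13→6→4→12 push 1 @ unit cost 19 (adds 19)
total cost = 573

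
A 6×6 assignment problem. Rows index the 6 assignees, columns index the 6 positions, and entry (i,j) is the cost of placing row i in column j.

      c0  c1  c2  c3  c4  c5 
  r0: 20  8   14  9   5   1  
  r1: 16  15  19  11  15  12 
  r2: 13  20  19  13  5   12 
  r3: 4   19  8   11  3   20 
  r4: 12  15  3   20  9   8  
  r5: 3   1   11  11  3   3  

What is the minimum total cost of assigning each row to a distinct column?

optimal assignment: row0→col5 (cost 1), row1→col3 (cost 11), row2→col4 (cost 5), row3→col0 (cost 4), row4→col2 (cost 3), row5→col1 (cost 1)
total = 1 + 11 + 5 + 4 + 3 + 1 = 25

Minimum assignment cost: 25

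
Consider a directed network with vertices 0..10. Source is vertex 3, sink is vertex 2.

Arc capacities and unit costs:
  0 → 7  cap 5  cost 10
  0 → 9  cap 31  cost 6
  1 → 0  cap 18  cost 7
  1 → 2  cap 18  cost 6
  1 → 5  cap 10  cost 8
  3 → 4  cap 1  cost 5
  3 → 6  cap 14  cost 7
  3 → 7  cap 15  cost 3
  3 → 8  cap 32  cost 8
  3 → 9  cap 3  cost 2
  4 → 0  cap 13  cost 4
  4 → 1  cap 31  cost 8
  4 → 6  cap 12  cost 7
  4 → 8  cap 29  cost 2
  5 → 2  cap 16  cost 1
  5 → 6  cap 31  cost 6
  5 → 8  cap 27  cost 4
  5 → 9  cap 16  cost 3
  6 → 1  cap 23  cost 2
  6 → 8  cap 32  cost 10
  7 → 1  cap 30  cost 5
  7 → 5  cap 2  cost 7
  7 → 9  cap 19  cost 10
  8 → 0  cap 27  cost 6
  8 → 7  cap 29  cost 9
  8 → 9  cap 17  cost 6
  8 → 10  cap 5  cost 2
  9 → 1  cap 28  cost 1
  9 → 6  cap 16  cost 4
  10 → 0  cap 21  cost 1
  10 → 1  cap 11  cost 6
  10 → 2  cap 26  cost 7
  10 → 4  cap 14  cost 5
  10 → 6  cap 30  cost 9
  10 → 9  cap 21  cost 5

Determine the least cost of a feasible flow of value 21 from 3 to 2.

shortest-cost path #1: 3→9→1→2 push 3 @ unit cost 9 (adds 27)
shortest-cost path #2: 3→7→5→2 push 2 @ unit cost 11 (adds 22)
shortest-cost path #3: 3→7→1→2 push 13 @ unit cost 14 (adds 182)
shortest-cost path #4: 3→6→1→2 push 2 @ unit cost 15 (adds 30)
shortest-cost path #5: 3→4→8→10→2 push 1 @ unit cost 16 (adds 16)
total cost = 277

Minimum cost for 21 units: 277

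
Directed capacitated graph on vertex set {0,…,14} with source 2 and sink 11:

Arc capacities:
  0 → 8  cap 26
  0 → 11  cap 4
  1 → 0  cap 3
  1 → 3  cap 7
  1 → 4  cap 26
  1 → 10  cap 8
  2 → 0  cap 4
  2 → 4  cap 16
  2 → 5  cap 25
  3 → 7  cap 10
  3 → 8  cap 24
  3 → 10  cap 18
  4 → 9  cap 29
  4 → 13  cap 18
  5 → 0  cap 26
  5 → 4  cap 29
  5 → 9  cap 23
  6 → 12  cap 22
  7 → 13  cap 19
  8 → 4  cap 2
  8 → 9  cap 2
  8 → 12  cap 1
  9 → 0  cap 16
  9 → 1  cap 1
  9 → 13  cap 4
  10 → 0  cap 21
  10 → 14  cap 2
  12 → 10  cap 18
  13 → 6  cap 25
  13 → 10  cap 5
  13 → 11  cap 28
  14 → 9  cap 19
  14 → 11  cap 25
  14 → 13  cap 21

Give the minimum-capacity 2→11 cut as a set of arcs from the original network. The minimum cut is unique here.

Min-cut arcs: {(0,11), (4,13), (8,12), (9,1), (9,13)} (total capacity 28)

augment #1: 2→0→11 push 4
augment #2: 2→4→13→11 push 16
augment #3: 2→5→4→13→11 push 2
augment #4: 2→5→9→13→11 push 4
augment #5: 2→5→9→1→10→14→11 push 1
augment #6: 2→5→0→8→12→10→14→11 push 1
max flow = 28; residual-reachable set from 2 gives S-side
cut edges (S→T): {(0,11), (4,13), (8,12), (9,1), (9,13)} total cap 28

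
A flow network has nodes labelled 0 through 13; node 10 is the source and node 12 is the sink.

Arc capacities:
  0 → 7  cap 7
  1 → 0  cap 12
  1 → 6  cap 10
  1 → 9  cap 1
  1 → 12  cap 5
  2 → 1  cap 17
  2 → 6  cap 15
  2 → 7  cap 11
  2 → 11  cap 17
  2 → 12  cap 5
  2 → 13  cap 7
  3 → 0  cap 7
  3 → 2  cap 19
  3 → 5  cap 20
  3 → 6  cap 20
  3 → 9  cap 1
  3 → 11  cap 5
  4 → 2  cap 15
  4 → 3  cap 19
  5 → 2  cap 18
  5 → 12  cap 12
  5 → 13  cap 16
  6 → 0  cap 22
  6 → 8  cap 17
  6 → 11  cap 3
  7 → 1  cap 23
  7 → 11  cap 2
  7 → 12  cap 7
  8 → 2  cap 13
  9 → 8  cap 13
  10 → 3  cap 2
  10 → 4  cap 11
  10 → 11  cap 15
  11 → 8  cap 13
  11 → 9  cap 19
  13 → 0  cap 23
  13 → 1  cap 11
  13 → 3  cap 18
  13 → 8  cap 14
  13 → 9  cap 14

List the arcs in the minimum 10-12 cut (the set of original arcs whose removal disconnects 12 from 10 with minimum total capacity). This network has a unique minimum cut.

Min-cut arcs: {(8,2), (10,3), (10,4)} (total capacity 26)

augment #1: 10→3→2→12 push 2
augment #2: 10→4→2→12 push 3
augment #3: 10→4→2→1→12 push 5
augment #4: 10→4→2→7→12 push 3
augment #5: 10→11→8→2→7→12 push 4
augment #6: 10→11→8→2→3→5→12 push 2
augment #7: 10→11→8→2→4→3→5→12 push 7
max flow = 26; residual-reachable set from 10 gives S-side
cut edges (S→T): {(8,2), (10,3), (10,4)} total cap 26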